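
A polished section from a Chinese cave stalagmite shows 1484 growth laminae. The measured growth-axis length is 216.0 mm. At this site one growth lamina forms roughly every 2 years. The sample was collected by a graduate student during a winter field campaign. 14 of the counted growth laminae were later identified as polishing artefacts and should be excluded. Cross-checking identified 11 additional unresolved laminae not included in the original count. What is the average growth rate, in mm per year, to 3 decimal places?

After corrections the count is 1484 − 14 + 11 = 1481 growth laminae.
Multiplying by 2 years per growth lamina: 1481 × 2 = 2962 years.
Mean rate = 216.0 mm / 2962 years ≈ 0.073 mm per year.

0.073 mm per year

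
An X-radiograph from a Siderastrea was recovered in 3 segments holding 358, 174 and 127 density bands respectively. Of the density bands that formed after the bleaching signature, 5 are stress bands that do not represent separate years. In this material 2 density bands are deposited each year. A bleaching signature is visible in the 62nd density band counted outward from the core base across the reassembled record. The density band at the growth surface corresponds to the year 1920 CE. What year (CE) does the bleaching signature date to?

1624 CE

Total density bands = 358 + 174 + 127 = 659.
The bleaching signature sits at density band 62 from the core base, so 659 − 62 = 597 density bands formed after it.
Removing the 5 false density bands leaves 597 − 5 = 592 true density bands beyond the bleaching signature.
592 density bands at 2 per year is 592 / 2 = 296 years.
The density band at the growth surface is 1920 CE, so the bleaching signature dates to 1920 − 296 = 1624 CE.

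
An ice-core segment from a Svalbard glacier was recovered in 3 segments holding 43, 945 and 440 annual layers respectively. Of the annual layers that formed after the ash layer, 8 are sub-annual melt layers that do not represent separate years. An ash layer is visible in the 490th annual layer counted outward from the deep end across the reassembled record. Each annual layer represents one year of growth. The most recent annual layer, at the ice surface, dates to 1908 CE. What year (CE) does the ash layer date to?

978 CE

Total annual layers = 43 + 945 + 440 = 1428.
The ash layer sits at annual layer 490 from the deep end, so 1428 − 490 = 938 annual layers formed after it.
Removing the 8 false annual layers leaves 938 − 8 = 930 true annual layers beyond the ash layer.
1908 − 930 = 978 CE.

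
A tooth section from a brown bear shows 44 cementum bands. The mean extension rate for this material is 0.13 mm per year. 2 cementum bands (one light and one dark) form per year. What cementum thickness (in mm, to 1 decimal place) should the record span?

Dividing by 2 cementum bands per year: 44 / 2 = 22 years.
22 years at 0.13 mm/year gives 0.13 × 22 = 2.9 mm.

2.9 mm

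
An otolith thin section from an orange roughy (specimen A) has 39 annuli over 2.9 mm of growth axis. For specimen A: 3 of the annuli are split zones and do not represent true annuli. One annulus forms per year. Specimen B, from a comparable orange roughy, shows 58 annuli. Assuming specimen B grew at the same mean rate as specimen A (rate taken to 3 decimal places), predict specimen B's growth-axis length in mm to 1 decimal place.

4.7 mm

Specimen A: true annulus count = 39 − 3 = 36.
A: Mean rate = 2.9 mm / 36 years ≈ 0.081 mm/year.
B's length ≈ 0.081 × 58 = 4.7 mm.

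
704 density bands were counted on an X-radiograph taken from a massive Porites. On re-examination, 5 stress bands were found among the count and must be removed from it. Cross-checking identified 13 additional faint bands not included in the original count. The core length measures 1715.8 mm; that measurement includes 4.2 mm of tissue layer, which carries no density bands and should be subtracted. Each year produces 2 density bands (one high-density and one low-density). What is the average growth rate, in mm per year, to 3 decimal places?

4.808 mm per year

Correcting the raw count gives 704 − 5 + 13 = 712 true density bands.
712 density bands at 2 per year is 712 / 2 = 356 years.
The growth record spans 1715.8 − 4.2 = 1711.6 mm.
Mean rate = 1711.6 mm / 356 years ≈ 4.808 mm per year.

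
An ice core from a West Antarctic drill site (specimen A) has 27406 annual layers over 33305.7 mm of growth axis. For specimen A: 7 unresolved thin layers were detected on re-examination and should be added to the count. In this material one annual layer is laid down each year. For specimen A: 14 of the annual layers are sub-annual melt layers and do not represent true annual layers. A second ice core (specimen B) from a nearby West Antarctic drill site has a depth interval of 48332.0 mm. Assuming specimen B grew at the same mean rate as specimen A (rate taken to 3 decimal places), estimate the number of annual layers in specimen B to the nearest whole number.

39747 annual layers

Specimen A: after corrections the count is 27406 − 14 + 7 = 27399 annual layers.
A: Mean rate = 33305.7 mm / 27399 years ≈ 1.216 mm per year.
Specimen B: 48332.0 mm / 1.216 mm per year = 39746.71 years ≈ 39747 annual layers.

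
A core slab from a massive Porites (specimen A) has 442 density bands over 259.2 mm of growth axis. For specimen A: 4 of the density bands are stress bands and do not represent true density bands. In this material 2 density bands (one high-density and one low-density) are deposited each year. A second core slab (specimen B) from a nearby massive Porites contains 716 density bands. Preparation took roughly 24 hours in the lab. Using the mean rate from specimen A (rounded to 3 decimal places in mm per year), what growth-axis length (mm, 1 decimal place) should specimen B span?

423.9 mm

Specimen A: after corrections the count is 442 − 4 = 438 density bands.
Specimen A: 438 density bands at 2 per year is 438 / 2 = 219 years.
A: 259.2 mm over 219 years gives 259.2 / 219 ≈ 1.184 mm per year.
Specimen B: with 2 density bands per year, 716 / 2 = 358 years. B's length ≈ 1.184 × 358 = 423.9 mm.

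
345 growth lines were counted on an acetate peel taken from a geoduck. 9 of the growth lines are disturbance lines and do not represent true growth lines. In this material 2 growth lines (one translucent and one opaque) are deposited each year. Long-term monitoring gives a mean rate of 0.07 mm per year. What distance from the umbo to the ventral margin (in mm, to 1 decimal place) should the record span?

True growth line count = 345 − 9 = 336.
With 2 growth lines per year, 336 / 2 = 168 years.
168 years at 0.07 mm/year gives 0.07 × 168 = 11.8 mm.

11.8 mm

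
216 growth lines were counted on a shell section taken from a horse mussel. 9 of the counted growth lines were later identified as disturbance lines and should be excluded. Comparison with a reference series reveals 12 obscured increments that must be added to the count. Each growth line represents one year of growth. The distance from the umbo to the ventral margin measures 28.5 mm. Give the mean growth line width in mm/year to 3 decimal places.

0.130 mm/year

Correcting the raw count gives 216 − 9 + 12 = 219 true growth lines.
Extension rate ≈ 28.5 / 219 = 0.130 mm/year.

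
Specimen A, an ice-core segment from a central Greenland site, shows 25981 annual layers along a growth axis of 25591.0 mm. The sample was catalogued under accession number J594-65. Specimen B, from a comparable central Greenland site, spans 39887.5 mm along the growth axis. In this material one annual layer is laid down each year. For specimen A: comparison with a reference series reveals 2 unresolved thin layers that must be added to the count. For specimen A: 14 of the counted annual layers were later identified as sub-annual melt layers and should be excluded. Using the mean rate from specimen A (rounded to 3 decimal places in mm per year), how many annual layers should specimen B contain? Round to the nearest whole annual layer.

Specimen A: after corrections the count is 25981 − 14 + 2 = 25969 annual layers.
A: Extension rate ≈ 25591.0 / 25969 = 0.985 mm/year.
Specimen B: 39887.5 mm / 0.985 mm per year = 40494.92 years ≈ 40495 annual layers.

40495 annual layers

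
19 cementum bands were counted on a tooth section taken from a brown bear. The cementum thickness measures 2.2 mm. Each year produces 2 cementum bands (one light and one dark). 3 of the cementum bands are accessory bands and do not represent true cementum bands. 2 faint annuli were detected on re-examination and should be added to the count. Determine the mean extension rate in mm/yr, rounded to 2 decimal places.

0.24 mm/yr

After corrections the count is 19 − 3 + 2 = 18 cementum bands.
18 cementum bands at 2 per year is 18 / 2 = 9 years.
Mean rate = 2.2 mm / 9 years ≈ 0.24 mm/yr.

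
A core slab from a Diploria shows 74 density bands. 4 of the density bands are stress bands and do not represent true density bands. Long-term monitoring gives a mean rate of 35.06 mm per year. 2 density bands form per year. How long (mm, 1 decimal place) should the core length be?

After corrections the count is 74 − 4 = 70 density bands.
70 density bands at 2 per year is 70 / 2 = 35 years.
Predicted length = 35.06 mm/year × 35 years = 1227.1 mm.

1227.1 mm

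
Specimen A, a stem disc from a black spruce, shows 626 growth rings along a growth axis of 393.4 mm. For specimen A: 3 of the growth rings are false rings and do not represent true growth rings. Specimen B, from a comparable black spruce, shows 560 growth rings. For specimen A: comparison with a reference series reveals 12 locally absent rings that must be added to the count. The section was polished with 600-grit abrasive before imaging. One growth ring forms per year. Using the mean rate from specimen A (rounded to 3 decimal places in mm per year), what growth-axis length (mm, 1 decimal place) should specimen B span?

Specimen A: true growth ring count = 626 − 3 + 12 = 635.
A: 393.4 mm over 635 years gives 393.4 / 635 ≈ 0.620 mm/yr.
Length of B = 0.620 × 560 = 347.2 mm.

347.2 mm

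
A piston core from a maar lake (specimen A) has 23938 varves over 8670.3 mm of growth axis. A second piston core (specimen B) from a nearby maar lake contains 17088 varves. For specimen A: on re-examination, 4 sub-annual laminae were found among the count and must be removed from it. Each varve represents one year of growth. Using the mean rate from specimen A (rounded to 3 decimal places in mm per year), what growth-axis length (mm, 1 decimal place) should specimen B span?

6185.9 mm

Specimen A: correcting the raw count gives 23938 − 4 = 23934 true varves.
A: 8670.3 mm over 23934 years gives 8670.3 / 23934 ≈ 0.362 mm/yr.
Length of B = 0.362 × 17088 = 6185.9 mm.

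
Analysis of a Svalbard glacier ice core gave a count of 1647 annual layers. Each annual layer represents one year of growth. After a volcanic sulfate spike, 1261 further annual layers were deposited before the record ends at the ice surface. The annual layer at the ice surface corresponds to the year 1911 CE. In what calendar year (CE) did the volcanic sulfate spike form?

There are 1261 annual layers younger than the volcanic sulfate spike.
The annual layer at the ice surface is 1911 CE, so the volcanic sulfate spike dates to 1911 − 1261 = 650 CE.

650 CE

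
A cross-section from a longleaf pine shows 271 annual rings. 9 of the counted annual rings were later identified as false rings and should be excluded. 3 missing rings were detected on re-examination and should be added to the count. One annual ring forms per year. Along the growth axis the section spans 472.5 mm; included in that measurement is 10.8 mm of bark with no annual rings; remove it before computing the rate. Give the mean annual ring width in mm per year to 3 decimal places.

Adjusted count: 271 − 9 + 3 = 265 annual rings.
Net length = 472.5 − 10.8 = 461.7 mm.
Extension rate ≈ 461.7 / 265 = 1.742 mm per year.

1.742 mm per year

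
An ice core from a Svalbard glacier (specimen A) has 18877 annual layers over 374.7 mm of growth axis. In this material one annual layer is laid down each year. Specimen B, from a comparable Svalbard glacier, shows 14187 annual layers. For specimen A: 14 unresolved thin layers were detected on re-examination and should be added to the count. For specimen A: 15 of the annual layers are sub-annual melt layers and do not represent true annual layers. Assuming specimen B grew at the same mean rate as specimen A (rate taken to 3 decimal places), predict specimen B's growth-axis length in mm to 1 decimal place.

Specimen A: true annual layer count = 18877 − 15 + 14 = 18876.
A: Mean rate = 374.7 mm / 18876 years ≈ 0.020 mm/yr.
For B, 0.020 mm/year × 14187 years = 283.7 mm.

283.7 mm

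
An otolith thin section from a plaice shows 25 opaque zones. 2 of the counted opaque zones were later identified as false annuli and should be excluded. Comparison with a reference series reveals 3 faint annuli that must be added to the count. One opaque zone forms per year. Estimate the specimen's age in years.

Correcting the raw count gives 25 − 2 + 3 = 26 true opaque zones.
With a one-to-one opaque zone periodicity this is 26 years.

26 yr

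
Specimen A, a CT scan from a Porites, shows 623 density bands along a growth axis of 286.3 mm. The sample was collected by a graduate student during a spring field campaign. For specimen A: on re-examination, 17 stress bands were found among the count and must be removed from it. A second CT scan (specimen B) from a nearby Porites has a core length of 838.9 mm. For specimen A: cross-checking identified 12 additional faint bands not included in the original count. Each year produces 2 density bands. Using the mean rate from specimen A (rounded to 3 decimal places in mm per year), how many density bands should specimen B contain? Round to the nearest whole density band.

1810 density bands

Specimen A: correcting the raw count gives 623 − 17 + 12 = 618 true density bands.
Specimen A: 618 density bands at 2 per year is 618 / 2 = 309 years.
A: Mean rate = 286.3 mm / 309 years ≈ 0.927 mm/year.
For B, 838.9 / 0.927 = 904.96 years; at 2 density bands per year that is 904.96 × 2 ≈ 1810 density bands.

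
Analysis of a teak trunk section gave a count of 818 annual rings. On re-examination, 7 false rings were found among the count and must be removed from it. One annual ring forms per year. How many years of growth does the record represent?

After corrections the count is 818 − 7 = 811 annual rings.
One annual ring per year makes the duration 811 years.

811 yr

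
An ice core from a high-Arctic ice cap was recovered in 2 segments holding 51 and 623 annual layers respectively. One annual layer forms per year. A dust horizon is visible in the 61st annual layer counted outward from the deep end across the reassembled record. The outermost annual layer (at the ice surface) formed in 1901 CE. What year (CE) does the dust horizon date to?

1288 CE

Total annual layers = 51 + 623 = 674.
Between annual layer 61 and the ice surface there are 674 − 61 = 613 annual layers.
Counting back 613 years from 1901 CE places the dust horizon in 1901 − 613 = 1288 CE.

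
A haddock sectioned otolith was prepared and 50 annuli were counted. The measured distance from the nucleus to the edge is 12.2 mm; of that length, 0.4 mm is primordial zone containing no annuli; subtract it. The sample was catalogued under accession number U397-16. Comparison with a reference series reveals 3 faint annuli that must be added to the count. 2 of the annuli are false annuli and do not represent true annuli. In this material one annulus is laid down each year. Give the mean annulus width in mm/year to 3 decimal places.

0.231 mm/year

After corrections the count is 50 − 2 + 3 = 51 annuli.
The growth record spans 12.2 − 0.4 = 11.8 mm.
Mean rate = 11.8 mm / 51 years ≈ 0.231 mm/year.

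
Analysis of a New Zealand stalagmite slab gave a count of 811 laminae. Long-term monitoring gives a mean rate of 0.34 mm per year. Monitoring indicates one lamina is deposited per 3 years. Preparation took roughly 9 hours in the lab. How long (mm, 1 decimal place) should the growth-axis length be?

827.2 mm

Multiplying by 3 years per lamina: 811 × 3 = 2433 years.
2433 years at 0.34 mm/year gives 0.34 × 2433 = 827.2 mm.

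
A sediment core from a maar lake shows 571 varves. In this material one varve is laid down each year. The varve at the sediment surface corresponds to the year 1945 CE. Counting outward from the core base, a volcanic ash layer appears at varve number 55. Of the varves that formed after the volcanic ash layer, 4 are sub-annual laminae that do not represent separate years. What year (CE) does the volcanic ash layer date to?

Between varve 55 and the sediment surface there are 571 − 55 = 516 varves.
516 − 4 false = 512 true varves after the volcanic ash layer.
1945 − 512 = 1433 CE.

1433 CE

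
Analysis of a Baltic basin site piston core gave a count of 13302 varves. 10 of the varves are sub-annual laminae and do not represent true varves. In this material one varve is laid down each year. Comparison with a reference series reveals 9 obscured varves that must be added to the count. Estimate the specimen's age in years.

13301 years

True varve count = 13302 − 10 + 9 = 13301.
With a one-to-one varve periodicity this is 13301 years.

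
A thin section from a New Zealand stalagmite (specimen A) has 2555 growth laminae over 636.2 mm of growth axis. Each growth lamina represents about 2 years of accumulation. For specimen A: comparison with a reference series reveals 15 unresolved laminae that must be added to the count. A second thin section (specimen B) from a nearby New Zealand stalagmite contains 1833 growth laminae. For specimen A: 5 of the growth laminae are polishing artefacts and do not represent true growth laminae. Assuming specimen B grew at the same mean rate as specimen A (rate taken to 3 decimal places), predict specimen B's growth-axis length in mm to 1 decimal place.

454.6 mm

Specimen A: adjusted count: 2555 − 5 + 15 = 2565 growth laminae.
Specimen A: multiplying by 2 years per growth lamina: 2565 × 2 = 5130 years.
A: 636.2 mm over 5130 years gives 636.2 / 5130 ≈ 0.124 mm/yr.
Specimen B: 1833 growth laminae at 2 years each span 1833 × 2 = 3666 years. Length of B = 0.124 × 3666 = 454.6 mm.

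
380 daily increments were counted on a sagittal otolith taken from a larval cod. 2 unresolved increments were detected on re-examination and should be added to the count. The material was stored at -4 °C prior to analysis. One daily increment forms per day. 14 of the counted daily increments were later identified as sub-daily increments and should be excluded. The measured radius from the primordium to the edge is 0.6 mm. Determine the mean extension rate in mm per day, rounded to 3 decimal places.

True daily increment count = 380 − 14 + 2 = 368.
Mean rate = 0.6 mm / 368 days ≈ 0.002 mm per day.

0.002 mm per day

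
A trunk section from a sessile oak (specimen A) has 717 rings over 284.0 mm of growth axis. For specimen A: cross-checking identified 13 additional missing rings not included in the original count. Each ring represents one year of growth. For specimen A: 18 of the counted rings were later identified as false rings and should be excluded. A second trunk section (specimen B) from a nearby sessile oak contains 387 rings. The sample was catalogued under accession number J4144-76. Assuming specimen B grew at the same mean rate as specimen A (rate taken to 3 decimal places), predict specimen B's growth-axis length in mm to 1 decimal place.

154.4 mm

Specimen A: adjusted count: 717 − 18 + 13 = 712 rings.
A: Mean rate = 284.0 mm / 712 years ≈ 0.399 mm/year.
For B, 0.399 mm/year × 387 years = 154.4 mm.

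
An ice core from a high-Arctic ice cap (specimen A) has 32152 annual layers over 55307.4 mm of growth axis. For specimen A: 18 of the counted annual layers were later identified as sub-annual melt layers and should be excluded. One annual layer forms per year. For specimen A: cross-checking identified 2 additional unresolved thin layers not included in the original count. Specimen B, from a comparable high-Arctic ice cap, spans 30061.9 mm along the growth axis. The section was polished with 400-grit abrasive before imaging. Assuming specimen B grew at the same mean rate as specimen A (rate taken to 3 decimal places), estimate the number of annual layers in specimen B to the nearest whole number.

17468 annual layers

Specimen A: adjusted count: 32152 − 18 + 2 = 32136 annual layers.
A: 55307.4 mm over 32136 years gives 55307.4 / 32136 ≈ 1.721 mm per year.
B spans 30061.9 / 1.721 = 17467.69 years ≈ 17468 annual layers.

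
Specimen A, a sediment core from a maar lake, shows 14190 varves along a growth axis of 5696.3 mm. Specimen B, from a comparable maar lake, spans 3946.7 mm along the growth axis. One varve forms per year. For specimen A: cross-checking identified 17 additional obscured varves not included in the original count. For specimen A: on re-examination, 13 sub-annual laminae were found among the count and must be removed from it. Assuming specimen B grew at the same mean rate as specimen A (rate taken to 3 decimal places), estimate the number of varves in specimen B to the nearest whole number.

Specimen A: adjusted count: 14190 − 13 + 17 = 14194 varves.
A: Extension rate ≈ 5696.3 / 14194 = 0.401 mm/yr.
Specimen B: 3946.7 mm / 0.401 mm per year = 9842.14 years ≈ 9842 varves.

9842 varves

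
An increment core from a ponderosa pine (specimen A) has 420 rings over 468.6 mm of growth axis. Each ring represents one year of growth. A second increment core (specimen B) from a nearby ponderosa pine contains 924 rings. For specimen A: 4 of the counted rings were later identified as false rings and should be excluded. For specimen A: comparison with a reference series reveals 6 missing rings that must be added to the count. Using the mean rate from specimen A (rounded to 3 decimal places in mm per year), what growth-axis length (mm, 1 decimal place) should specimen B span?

Specimen A: adjusted count: 420 − 4 + 6 = 422 rings.
A: Mean rate = 468.6 mm / 422 years ≈ 1.110 mm/yr.
Length of B = 1.110 × 924 = 1025.6 mm.

1025.6 mm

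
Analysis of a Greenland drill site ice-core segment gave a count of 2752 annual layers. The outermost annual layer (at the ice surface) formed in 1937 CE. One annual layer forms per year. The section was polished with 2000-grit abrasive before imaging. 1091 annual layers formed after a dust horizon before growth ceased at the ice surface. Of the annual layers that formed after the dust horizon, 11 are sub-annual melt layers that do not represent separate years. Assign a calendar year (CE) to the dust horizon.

857 CE

There are 1091 annual layers younger than the dust horizon.
Excluding 11 false annual layers: 1091 − 11 = 1080.
1937 − 1080 = 857 CE.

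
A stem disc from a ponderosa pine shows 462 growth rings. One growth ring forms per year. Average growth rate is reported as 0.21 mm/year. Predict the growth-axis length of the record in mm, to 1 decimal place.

97.0 mm

The record spans 462 years at 0.21 mm per year.
Predicted length = 0.21 mm/year × 462 years = 97.0 mm.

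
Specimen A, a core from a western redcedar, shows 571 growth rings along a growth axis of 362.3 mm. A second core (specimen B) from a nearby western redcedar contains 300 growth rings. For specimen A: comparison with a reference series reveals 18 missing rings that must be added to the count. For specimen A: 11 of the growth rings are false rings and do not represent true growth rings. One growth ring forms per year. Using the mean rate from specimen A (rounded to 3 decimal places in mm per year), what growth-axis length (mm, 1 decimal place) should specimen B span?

188.1 mm

Specimen A: true growth ring count = 571 − 11 + 18 = 578.
A: Mean rate = 362.3 mm / 578 years ≈ 0.627 mm/year.
B's length ≈ 0.627 × 300 = 188.1 mm.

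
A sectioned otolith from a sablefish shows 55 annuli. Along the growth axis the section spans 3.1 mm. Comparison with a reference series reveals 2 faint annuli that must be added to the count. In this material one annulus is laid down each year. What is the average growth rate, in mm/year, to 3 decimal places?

True annulus count = 55 + 2 = 57.
Mean rate = 3.1 mm / 57 years ≈ 0.054 mm/year.

0.054 mm/year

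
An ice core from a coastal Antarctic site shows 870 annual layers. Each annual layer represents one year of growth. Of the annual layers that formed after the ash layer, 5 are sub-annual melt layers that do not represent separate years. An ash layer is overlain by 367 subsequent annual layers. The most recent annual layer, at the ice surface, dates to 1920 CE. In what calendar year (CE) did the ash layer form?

367 annual layers formed after the ash layer.
Removing the 5 false annual layers leaves 367 − 5 = 362 true annual layers beyond the ash layer.
The annual layer at the ice surface is 1920 CE, so the ash layer dates to 1920 − 362 = 1558 CE.

1558 CE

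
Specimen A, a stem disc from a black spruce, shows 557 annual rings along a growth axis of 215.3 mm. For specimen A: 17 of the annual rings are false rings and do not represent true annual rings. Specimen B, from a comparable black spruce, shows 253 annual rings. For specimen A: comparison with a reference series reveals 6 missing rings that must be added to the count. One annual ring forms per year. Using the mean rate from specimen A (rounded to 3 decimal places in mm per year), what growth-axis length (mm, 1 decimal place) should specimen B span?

99.7 mm

Specimen A: true annual ring count = 557 − 17 + 6 = 546.
A: Extension rate ≈ 215.3 / 546 = 0.394 mm/yr.
For B, 0.394 mm/year × 253 years = 99.7 mm.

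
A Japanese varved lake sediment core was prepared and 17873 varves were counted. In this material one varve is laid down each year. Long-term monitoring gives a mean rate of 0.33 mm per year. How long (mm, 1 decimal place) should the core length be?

5898.1 mm

The record spans 17873 years at 0.33 mm per year.
17873 years at 0.33 mm/year gives 0.33 × 17873 = 5898.1 mm.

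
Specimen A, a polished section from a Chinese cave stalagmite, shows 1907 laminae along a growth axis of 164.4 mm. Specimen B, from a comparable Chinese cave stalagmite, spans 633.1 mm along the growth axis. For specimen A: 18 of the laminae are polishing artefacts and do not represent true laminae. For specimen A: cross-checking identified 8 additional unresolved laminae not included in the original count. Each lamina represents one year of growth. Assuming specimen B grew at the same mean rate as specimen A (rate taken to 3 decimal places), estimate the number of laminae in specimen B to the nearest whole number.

7277 laminae

Specimen A: correcting the raw count gives 1907 − 18 + 8 = 1897 true laminae.
A: Extension rate ≈ 164.4 / 1897 = 0.087 mm/year.
B spans 633.1 / 0.087 = 7277.01 years ≈ 7277 laminae.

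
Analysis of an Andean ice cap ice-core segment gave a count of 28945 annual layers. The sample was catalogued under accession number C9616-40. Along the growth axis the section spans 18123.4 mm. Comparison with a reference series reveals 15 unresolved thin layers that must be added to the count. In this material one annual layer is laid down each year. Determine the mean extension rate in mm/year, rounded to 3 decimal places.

0.626 mm/year

After corrections the count is 28945 + 15 = 28960 annual layers.
Extension rate ≈ 18123.4 / 28960 = 0.626 mm/year.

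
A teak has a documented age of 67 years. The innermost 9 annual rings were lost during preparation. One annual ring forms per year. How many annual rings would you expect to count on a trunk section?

58 annual rings

Expected annual rings over 67 years: 67.
67 − 9 missed = 58 annual rings expected in the prepared section.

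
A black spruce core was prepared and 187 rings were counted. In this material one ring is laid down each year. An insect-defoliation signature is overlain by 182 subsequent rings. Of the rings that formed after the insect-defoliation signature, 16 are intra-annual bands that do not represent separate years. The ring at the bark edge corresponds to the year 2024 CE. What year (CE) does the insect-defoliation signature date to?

1858 CE

There are 182 rings younger than the insect-defoliation signature.
Removing the 16 false rings leaves 182 − 16 = 166 true rings beyond the insect-defoliation signature.
The ring at the bark edge is 2024 CE, so the insect-defoliation signature dates to 2024 − 166 = 1858 CE.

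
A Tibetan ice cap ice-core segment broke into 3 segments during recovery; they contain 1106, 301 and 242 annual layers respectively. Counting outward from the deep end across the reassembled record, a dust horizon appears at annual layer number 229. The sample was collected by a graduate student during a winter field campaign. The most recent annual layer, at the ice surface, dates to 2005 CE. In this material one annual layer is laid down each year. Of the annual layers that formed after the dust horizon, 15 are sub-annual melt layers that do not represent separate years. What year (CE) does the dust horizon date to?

600 CE

Total annual layers = 1106 + 301 + 242 = 1649.
1649 − 229 = 1420 annual layers lie beyond the dust horizon toward the ice surface.
1420 − 15 false = 1405 true annual layers after the dust horizon.
2005 − 1405 = 600 CE.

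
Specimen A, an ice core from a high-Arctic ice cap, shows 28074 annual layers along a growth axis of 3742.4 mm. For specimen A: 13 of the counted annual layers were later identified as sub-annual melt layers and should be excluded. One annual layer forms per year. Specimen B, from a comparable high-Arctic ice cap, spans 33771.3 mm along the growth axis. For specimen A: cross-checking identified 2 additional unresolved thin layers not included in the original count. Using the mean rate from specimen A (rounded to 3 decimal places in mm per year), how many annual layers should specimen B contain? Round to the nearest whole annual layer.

Specimen A: true annual layer count = 28074 − 13 + 2 = 28063.
A: Mean rate = 3742.4 mm / 28063 years ≈ 0.133 mm/year.
For B, 33771.3 / 0.133 = 253919.55 years ≈ 253920 annual layers.

253920 annual layers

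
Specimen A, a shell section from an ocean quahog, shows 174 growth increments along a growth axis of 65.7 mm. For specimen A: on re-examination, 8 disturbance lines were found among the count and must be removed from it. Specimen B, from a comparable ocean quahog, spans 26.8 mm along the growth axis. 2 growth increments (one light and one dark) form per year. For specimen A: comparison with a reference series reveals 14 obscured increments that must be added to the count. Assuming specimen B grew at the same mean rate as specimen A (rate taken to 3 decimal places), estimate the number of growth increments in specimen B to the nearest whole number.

Specimen A: correcting the raw count gives 174 − 8 + 14 = 180 true growth increments.
Specimen A: dividing by 2 growth increments per year: 180 / 2 = 90 years.
A: Extension rate ≈ 65.7 / 90 = 0.730 mm/year.
Specimen B: 26.8 mm / 0.730 mm per year = 36.71 years; at 2 growth increments per year that is 36.71 × 2 ≈ 73 growth increments.

73 growth increments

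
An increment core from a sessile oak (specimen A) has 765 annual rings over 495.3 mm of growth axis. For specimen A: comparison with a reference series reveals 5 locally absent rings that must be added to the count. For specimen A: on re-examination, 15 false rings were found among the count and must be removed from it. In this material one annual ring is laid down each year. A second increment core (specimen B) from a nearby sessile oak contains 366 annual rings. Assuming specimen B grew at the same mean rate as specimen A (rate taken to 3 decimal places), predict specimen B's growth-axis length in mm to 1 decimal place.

Specimen A: correcting the raw count gives 765 − 15 + 5 = 755 true annual rings.
A: 495.3 mm over 755 years gives 495.3 / 755 ≈ 0.656 mm per year.
For B, 0.656 mm/year × 366 years = 240.1 mm.

240.1 mm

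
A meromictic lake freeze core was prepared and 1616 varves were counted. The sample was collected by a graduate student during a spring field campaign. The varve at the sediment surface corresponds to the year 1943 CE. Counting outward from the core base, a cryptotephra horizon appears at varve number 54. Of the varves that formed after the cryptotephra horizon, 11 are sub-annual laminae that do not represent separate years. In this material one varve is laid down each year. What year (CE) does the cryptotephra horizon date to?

392 CE

The cryptotephra horizon sits at varve 54 from the core base, so 1616 − 54 = 1562 varves formed after it.
1562 − 11 false = 1551 true varves after the cryptotephra horizon.
Counting back 1551 years from 1943 CE places the cryptotephra horizon in 1943 − 1551 = 392 CE.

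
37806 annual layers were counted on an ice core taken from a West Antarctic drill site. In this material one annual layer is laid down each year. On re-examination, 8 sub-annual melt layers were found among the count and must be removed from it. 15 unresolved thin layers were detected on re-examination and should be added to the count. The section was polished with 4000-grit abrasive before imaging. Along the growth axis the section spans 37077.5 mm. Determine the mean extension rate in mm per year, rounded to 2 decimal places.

True annual layer count = 37806 − 8 + 15 = 37813.
37077.5 mm over 37813 years gives 37077.5 / 37813 ≈ 0.98 mm per year.

0.98 mm per year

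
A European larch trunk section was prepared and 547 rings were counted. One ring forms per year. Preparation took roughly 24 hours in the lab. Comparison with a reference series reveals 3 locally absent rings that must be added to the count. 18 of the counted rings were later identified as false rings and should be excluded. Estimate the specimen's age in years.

532 yr

Correcting the raw count gives 547 − 18 + 3 = 532 true rings.
One ring per year makes the duration 532 years.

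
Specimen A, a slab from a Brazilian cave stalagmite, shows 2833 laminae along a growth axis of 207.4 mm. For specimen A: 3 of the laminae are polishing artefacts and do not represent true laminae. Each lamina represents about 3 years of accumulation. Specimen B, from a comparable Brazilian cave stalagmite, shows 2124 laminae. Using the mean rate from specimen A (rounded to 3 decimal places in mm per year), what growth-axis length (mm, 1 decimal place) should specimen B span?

152.9 mm

Specimen A: correcting the raw count gives 2833 − 3 = 2830 true laminae.
Specimen A: multiplying by 3 years per lamina: 2830 × 3 = 8490 years.
A: Mean rate = 207.4 mm / 8490 years ≈ 0.024 mm/year.
Specimen B: multiplying by 3 years per lamina: 2124 × 3 = 6372 years. Length of B = 0.024 × 6372 = 152.9 mm.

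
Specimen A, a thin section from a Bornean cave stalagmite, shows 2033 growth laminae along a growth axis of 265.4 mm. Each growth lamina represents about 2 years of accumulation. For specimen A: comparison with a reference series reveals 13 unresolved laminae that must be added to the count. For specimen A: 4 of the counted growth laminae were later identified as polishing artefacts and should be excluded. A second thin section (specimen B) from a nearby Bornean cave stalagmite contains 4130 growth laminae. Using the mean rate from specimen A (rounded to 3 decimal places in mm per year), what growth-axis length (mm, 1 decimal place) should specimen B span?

536.9 mm

Specimen A: after corrections the count is 2033 − 4 + 13 = 2042 growth laminae.
Specimen A: at 2 years per growth lamina, 2042 × 2 = 4084 years.
A: Mean rate = 265.4 mm / 4084 years ≈ 0.065 mm per year.
Specimen B: multiplying by 2 years per growth lamina: 4130 × 2 = 8260 years. B's length ≈ 0.065 × 8260 = 536.9 mm.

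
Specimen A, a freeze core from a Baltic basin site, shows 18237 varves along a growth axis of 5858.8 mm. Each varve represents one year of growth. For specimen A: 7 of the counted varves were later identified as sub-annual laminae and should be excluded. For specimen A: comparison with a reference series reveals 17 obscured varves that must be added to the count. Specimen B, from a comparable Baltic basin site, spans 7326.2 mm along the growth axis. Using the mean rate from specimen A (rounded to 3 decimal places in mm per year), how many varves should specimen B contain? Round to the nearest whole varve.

Specimen A: correcting the raw count gives 18237 − 7 + 17 = 18247 true varves.
A: Mean rate = 5858.8 mm / 18247 years ≈ 0.321 mm/year.
B spans 7326.2 / 0.321 = 22823.05 years ≈ 22823 varves.

22823 varves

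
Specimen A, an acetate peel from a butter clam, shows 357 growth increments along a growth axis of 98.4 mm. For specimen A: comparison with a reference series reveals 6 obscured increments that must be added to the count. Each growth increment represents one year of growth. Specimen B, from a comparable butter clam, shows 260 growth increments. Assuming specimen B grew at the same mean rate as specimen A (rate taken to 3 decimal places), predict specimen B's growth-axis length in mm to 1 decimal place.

70.5 mm

Specimen A: adjusted count: 357 + 6 = 363 growth increments.
A: 98.4 mm over 363 years gives 98.4 / 363 ≈ 0.271 mm/year.
Length of B = 0.271 × 260 = 70.5 mm.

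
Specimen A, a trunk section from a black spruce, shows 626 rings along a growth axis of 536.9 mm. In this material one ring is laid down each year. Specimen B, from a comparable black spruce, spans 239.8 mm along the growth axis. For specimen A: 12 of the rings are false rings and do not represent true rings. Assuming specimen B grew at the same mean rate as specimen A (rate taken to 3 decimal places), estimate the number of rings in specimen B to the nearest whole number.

Specimen A: correcting the raw count gives 626 − 12 = 614 true rings.
A: 536.9 mm over 614 years gives 536.9 / 614 ≈ 0.874 mm/year.
For B, 239.8 / 0.874 = 274.37 years ≈ 274 rings.

274 rings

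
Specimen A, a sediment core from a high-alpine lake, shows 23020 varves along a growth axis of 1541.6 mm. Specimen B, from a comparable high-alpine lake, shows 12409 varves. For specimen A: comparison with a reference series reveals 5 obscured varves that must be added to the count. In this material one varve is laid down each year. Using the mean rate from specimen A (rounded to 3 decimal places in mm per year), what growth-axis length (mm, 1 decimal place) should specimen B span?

831.4 mm

Specimen A: adjusted count: 23020 + 5 = 23025 varves.
A: Mean rate = 1541.6 mm / 23025 years ≈ 0.067 mm/yr.
Length of B = 0.067 × 12409 = 831.4 mm.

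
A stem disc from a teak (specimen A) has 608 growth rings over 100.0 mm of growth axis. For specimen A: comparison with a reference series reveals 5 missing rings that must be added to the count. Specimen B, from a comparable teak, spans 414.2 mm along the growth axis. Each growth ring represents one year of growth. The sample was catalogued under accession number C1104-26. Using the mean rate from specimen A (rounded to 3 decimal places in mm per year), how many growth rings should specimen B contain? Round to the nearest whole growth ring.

2541 growth rings

Specimen A: true growth ring count = 608 + 5 = 613.
A: 100.0 mm over 613 years gives 100.0 / 613 ≈ 0.163 mm/year.
For B, 414.2 / 0.163 = 2541.10 years ≈ 2541 growth rings.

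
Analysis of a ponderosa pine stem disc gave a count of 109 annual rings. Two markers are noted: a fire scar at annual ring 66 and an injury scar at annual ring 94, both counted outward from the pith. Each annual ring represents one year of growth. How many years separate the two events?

Separation: 94 − 66 = 28 annual rings.
That is 28 years at one annual ring per year.

28 years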